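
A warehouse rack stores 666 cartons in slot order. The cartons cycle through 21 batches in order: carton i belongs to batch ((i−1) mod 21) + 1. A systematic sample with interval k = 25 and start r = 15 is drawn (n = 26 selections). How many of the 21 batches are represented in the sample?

Consecutive selections differ by k = 25, so their batch numbers differ by 25 mod 21 = 4.
gcd(25, 21) = 1, so the sample visits 21/1 = 21 distinct residues mod 21.
Start 15 is batch 15; the batches hit are 1, 2, 3, 4, 5, 6, 7, 8, 9, 10, 11, 12, 13, 14, 15, 16, 17, 18, 19, 20, 21.

21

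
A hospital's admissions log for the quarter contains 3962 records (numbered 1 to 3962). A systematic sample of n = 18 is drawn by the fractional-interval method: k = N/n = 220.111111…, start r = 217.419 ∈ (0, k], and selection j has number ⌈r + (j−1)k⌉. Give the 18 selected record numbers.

218, 438, 658, 878, 1098, 1318, 1539, 1759, 1979, 2199, 2419, 2639, 2859, 3079, 3299, 3520, 3740, 3960

j=1: r + 0k = 217.419 → ⌈·⌉ = 218
j=2: r + 1k = 437.530111… → ⌈·⌉ = 438
j=3: r + 2k = 657.641222… → ⌈·⌉ = 658
j=4: r + 3k = 877.752333… → ⌈·⌉ = 878
j=5: r + 4k = 1097.863444… → ⌈·⌉ = 1098
j=6: r + 5k = 1317.974555… → ⌈·⌉ = 1318
j=7: r + 6k = 1538.085666… → ⌈·⌉ = 1539
j=8: r + 7k = 1758.196777… → ⌈·⌉ = 1759
j=9: r + 8k = 1978.307888… → ⌈·⌉ = 1979
j=10: r + 9k = 2198.419 → ⌈·⌉ = 2199
j=11: r + 10k = 2418.530111… → ⌈·⌉ = 2419
j=12: r + 11k = 2638.641222… → ⌈·⌉ = 2639
j=13: r + 12k = 2858.752333… → ⌈·⌉ = 2859
j=14: r + 13k = 3078.863444… → ⌈·⌉ = 3079
j=15: r + 14k = 3298.974555… → ⌈·⌉ = 3299
j=16: r + 15k = 3519.085666… → ⌈·⌉ = 3520
j=17: r + 16k = 3739.196777… → ⌈·⌉ = 3740
j=18: r + 17k = 3959.307888… → ⌈·⌉ = 3960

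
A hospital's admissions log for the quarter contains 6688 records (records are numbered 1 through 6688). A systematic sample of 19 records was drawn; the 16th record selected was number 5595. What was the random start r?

315

k = 6688/19 = 352
r = 5595 − (16−1)×352 = 5595 − 5280 = 315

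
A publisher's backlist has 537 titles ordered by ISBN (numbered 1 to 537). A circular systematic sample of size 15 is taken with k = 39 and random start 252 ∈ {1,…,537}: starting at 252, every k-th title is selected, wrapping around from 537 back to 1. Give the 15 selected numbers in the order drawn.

Selection 1: 252
Selection 2: 252 + 39 = 291
Selection 3: 291 + 39 = 330
Selection 4: 330 + 39 = 369
Selection 5: 369 + 39 = 408
Selection 6: 408 + 39 = 447
Selection 7: 447 + 39 = 486
Selection 8: 486 + 39 = 525
Selection 9: 525 + 39 = 564 → 564 − 537 = 27
Selection 10: 27 + 39 = 66
Selection 11: 66 + 39 = 105
Selection 12: 105 + 39 = 144
Selection 13: 144 + 39 = 183
Selection 14: 183 + 39 = 222
Selection 15: 222 + 39 = 261

252, 291, 330, 369, 408, 447, 486, 525, 27, 66, 105, 144, 183, 222, 261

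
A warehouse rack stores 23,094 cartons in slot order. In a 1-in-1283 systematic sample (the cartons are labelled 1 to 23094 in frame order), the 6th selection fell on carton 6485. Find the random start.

70

k = 1283
r = 6485 − (6−1)×1283 = 6485 − 6415 = 70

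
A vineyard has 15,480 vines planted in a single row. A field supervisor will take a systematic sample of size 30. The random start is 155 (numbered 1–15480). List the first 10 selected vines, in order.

155, 671, 1187, 1703, 2219, 2735, 3251, 3767, 4283, 4799

k = N/n = 15480/30 = 516
vine 1: 155
vine 2: 155 + 516 = 671
vine 3: 671 + 516 = 1187
vine 4: 1187 + 516 = 1703
vine 5: 1703 + 516 = 2219
vine 6: 2219 + 516 = 2735
vine 7: 2735 + 516 = 3251
vine 8: 3251 + 516 = 3767
vine 9: 3767 + 516 = 4283
vine 10: 4283 + 516 = 4799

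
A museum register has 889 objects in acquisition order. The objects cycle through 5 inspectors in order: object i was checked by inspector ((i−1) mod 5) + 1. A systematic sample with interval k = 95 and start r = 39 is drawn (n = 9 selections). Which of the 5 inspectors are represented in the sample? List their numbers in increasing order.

Consecutive selections differ by k = 95, so their inspector numbers differ by 95 mod 5 = 0.
gcd(95, 5) = 5, so the sample visits 5/5 = 1 distinct residues mod 5.
Start 39 is inspector 4; the inspectors hit are 4.

4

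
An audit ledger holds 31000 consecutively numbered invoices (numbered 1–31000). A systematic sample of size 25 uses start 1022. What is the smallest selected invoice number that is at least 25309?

k = 31000/25 = 1240
Steps past start: ⌈(25309 − 1022)/1240⌉ = ⌈24287/1240⌉ = 20
Selected invoice: 1022 + 20×1240 = 25822

25822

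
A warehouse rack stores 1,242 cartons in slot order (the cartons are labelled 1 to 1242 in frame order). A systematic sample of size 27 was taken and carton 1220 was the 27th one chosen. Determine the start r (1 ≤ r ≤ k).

k = 1242/27 = 46
r = 1220 − (27−1)×46 = 1220 − 1196 = 24

24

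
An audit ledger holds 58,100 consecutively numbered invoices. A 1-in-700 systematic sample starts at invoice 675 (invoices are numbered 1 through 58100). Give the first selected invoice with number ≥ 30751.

30775

k = 700
Steps past start: ⌈(30751 − 675)/700⌉ = ⌈30076/700⌉ = 43
Selected invoice: 675 + 43×700 = 30775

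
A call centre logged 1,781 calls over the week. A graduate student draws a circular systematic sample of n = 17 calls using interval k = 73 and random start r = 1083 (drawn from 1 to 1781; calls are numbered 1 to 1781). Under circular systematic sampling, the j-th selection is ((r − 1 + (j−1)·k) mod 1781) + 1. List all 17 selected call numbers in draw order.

Selection 1: 1083
Selection 2: 1083 + 73 = 1156
Selection 3: 1156 + 73 = 1229
Selection 4: 1229 + 73 = 1302
Selection 5: 1302 + 73 = 1375
Selection 6: 1375 + 73 = 1448
Selection 7: 1448 + 73 = 1521
Selection 8: 1521 + 73 = 1594
Selection 9: 1594 + 73 = 1667
Selection 10: 1667 + 73 = 1740
Selection 11: 1740 + 73 = 1813 → 1813 − 1781 = 32
Selection 12: 32 + 73 = 105
Selection 13: 105 + 73 = 178
Selection 14: 178 + 73 = 251
Selection 15: 251 + 73 = 324
Selection 16: 324 + 73 = 397
Selection 17: 397 + 73 = 470

1083, 1156, 1229, 1302, 1375, 1448, 1521, 1594, 1667, 1740, 32, 105, 178, 251, 324, 397, 470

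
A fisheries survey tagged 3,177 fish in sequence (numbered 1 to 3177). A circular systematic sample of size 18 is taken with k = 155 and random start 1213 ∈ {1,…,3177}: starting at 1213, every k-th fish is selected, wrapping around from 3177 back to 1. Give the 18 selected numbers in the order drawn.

1213, 1368, 1523, 1678, 1833, 1988, 2143, 2298, 2453, 2608, 2763, 2918, 3073, 51, 206, 361, 516, 671

Selection 1: 1213
Selection 2: 1213 + 155 = 1368
Selection 3: 1368 + 155 = 1523
Selection 4: 1523 + 155 = 1678
Selection 5: 1678 + 155 = 1833
Selection 6: 1833 + 155 = 1988
Selection 7: 1988 + 155 = 2143
Selection 8: 2143 + 155 = 2298
Selection 9: 2298 + 155 = 2453
Selection 10: 2453 + 155 = 2608
Selection 11: 2608 + 155 = 2763
Selection 12: 2763 + 155 = 2918
Selection 13: 2918 + 155 = 3073
Selection 14: 3073 + 155 = 3228 → 3228 − 3177 = 51
Selection 15: 51 + 155 = 206
Selection 16: 206 + 155 = 361
Selection 17: 361 + 155 = 516
Selection 18: 516 + 155 = 671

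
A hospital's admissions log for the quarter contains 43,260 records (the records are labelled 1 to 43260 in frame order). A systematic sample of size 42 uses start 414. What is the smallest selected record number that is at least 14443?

k = 43260/42 = 1030
Steps past start: ⌈(14443 − 414)/1030⌉ = ⌈14029/1030⌉ = 14
Selected record: 414 + 14×1030 = 14834

14834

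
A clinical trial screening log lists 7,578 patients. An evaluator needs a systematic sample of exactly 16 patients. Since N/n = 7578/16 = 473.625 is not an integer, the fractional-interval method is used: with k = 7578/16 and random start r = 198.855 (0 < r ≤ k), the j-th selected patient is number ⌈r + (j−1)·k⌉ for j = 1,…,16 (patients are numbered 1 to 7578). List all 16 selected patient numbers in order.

199, 673, 1147, 1620, 2094, 2567, 3041, 3515, 3988, 4462, 4936, 5409, 5883, 6356, 6830, 7304

j=1: r + 0k = 198.855 → ⌈·⌉ = 199
j=2: r + 1k = 672.48 → ⌈·⌉ = 673
j=3: r + 2k = 1146.105 → ⌈·⌉ = 1147
j=4: r + 3k = 1619.73 → ⌈·⌉ = 1620
j=5: r + 4k = 2093.355 → ⌈·⌉ = 2094
j=6: r + 5k = 2566.98 → ⌈·⌉ = 2567
j=7: r + 6k = 3040.605 → ⌈·⌉ = 3041
j=8: r + 7k = 3514.23 → ⌈·⌉ = 3515
j=9: r + 8k = 3987.855 → ⌈·⌉ = 3988
j=10: r + 9k = 4461.48 → ⌈·⌉ = 4462
j=11: r + 10k = 4935.105 → ⌈·⌉ = 4936
j=12: r + 11k = 5408.73 → ⌈·⌉ = 5409
j=13: r + 12k = 5882.355 → ⌈·⌉ = 5883
j=14: r + 13k = 6355.98 → ⌈·⌉ = 6356
j=15: r + 14k = 6829.605 → ⌈·⌉ = 6830
j=16: r + 15k = 7303.23 → ⌈·⌉ = 7304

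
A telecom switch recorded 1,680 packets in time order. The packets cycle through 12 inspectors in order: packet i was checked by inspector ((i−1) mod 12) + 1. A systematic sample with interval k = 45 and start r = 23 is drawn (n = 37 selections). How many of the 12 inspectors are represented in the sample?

4

Consecutive selections differ by k = 45, so their inspector numbers differ by 45 mod 12 = 9.
gcd(45, 12) = 3, so the sample visits 12/3 = 4 distinct residues mod 12.
Start 23 is inspector 11; the inspectors hit are 2, 5, 8, 11.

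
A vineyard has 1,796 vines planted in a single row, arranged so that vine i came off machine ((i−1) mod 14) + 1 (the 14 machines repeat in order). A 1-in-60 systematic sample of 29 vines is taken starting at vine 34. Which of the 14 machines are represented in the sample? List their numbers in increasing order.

Consecutive selections differ by k = 60, so their machine numbers differ by 60 mod 14 = 4.
gcd(60, 14) = 2, so the sample visits 14/2 = 7 distinct residues mod 14.
Start 34 is machine 6; the machines hit are 2, 4, 6, 8, 10, 12, 14.

2, 4, 6, 8, 10, 12, 14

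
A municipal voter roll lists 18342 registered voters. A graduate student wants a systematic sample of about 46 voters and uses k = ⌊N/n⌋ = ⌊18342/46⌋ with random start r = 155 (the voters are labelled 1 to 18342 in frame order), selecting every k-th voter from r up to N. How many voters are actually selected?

46

k = ⌊18342/46⌋ = 398
Achieved size = ⌊(18342 − 155)/398⌋ + 1 = ⌊18187/398⌋ + 1 = 45 + 1 = 46
(last selection: 155 + 45×398 = 18065 ≤ 18342; next would be 18463 > 18342)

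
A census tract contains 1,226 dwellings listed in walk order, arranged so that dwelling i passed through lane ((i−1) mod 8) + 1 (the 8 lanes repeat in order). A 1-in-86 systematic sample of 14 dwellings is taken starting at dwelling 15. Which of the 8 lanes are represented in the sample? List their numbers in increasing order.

Consecutive selections differ by k = 86, so their lane numbers differ by 86 mod 8 = 6.
gcd(86, 8) = 2, so the sample visits 8/2 = 4 distinct residues mod 8.
Start 15 is lane 7; the lanes hit are 1, 3, 5, 7.

1, 3, 5, 7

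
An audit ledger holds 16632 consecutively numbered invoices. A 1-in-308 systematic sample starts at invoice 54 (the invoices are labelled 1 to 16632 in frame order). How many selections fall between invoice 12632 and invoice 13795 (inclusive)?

k = 308
First selection ≥ 12632: 54 + ⌈(12632−54)/308⌉·308 = 54 + 41×308 = 12682
Last selection ≤ 13795: 54 + ⌊(13795−54)/308⌋·308 = 54 + 44×308 = 13606
Count = 44 − 41 + 1 = 4

4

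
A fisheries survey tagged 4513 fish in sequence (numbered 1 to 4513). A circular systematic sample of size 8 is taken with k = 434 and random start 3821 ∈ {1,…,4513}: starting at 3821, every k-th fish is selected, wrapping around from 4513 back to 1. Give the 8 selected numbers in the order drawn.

3821, 4255, 176, 610, 1044, 1478, 1912, 2346

Selection 1: 3821
Selection 2: 3821 + 434 = 4255
Selection 3: 4255 + 434 = 4689 → 4689 − 4513 = 176
Selection 4: 176 + 434 = 610
Selection 5: 610 + 434 = 1044
Selection 6: 1044 + 434 = 1478
Selection 7: 1478 + 434 = 1912
Selection 8: 1912 + 434 = 2346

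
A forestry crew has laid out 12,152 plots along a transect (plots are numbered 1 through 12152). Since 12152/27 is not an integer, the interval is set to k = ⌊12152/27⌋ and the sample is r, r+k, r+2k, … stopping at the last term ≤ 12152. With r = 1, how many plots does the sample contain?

28

k = ⌊12152/27⌋ = 450
Achieved size = ⌊(12152 − 1)/450⌋ + 1 = ⌊12151/450⌋ + 1 = 27 + 1 = 28
(last selection: 1 + 27×450 = 12151 ≤ 12152; next would be 12601 > 12152)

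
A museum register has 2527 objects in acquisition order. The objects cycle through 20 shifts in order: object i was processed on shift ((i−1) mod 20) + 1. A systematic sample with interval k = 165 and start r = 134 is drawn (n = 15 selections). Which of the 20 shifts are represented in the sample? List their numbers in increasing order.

Consecutive selections differ by k = 165, so their shift numbers differ by 165 mod 20 = 5.
gcd(165, 20) = 5, so the sample visits 20/5 = 4 distinct residues mod 20.
Start 134 is shift 14; the shifts hit are 4, 9, 14, 19.

4, 9, 14, 19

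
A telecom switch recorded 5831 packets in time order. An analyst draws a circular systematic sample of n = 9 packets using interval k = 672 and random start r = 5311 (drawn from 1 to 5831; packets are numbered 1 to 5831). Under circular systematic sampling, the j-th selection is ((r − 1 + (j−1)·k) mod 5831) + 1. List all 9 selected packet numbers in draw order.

5311, 152, 824, 1496, 2168, 2840, 3512, 4184, 4856

Selection 1: 5311
Selection 2: 5311 + 672 = 5983 → 5983 − 5831 = 152
Selection 3: 152 + 672 = 824
Selection 4: 824 + 672 = 1496
Selection 5: 1496 + 672 = 2168
Selection 6: 2168 + 672 = 2840
Selection 7: 2840 + 672 = 3512
Selection 8: 3512 + 672 = 4184
Selection 9: 4184 + 672 = 4856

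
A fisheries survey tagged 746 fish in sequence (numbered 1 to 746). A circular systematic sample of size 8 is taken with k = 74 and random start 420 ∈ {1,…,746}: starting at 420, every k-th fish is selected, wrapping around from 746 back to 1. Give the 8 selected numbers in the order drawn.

420, 494, 568, 642, 716, 44, 118, 192

Selection 1: 420
Selection 2: 420 + 74 = 494
Selection 3: 494 + 74 = 568
Selection 4: 568 + 74 = 642
Selection 5: 642 + 74 = 716
Selection 6: 716 + 74 = 790 → 790 − 746 = 44
Selection 7: 44 + 74 = 118
Selection 8: 118 + 74 = 192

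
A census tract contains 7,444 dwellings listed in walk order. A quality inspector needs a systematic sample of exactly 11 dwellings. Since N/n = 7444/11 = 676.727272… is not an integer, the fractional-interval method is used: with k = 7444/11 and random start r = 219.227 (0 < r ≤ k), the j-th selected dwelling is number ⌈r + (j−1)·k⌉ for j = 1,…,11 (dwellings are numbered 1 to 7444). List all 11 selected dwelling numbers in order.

j=1: r + 0k = 219.227 → ⌈·⌉ = 220
j=2: r + 1k = 895.954272… → ⌈·⌉ = 896
j=3: r + 2k = 1572.681545… → ⌈·⌉ = 1573
j=4: r + 3k = 2249.408818… → ⌈·⌉ = 2250
j=5: r + 4k = 2926.136090… → ⌈·⌉ = 2927
j=6: r + 5k = 3602.863363… → ⌈·⌉ = 3603
j=7: r + 6k = 4279.590636… → ⌈·⌉ = 4280
j=8: r + 7k = 4956.317909… → ⌈·⌉ = 4957
j=9: r + 8k = 5633.045181… → ⌈·⌉ = 5634
j=10: r + 9k = 6309.772454… → ⌈·⌉ = 6310
j=11: r + 10k = 6986.499727… → ⌈·⌉ = 6987

220, 896, 1573, 2250, 2927, 3603, 4280, 4957, 5634, 6310, 6987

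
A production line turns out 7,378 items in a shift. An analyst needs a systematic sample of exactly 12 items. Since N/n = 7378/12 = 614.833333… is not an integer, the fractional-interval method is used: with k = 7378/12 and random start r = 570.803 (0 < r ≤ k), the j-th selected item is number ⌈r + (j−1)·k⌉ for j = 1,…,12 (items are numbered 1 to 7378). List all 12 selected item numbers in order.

571, 1186, 1801, 2416, 3031, 3645, 4260, 4875, 5490, 6105, 6720, 7334

j=1: r + 0k = 570.803 → ⌈·⌉ = 571
j=2: r + 1k = 1185.636333… → ⌈·⌉ = 1186
j=3: r + 2k = 1800.469666… → ⌈·⌉ = 1801
j=4: r + 3k = 2415.303 → ⌈·⌉ = 2416
j=5: r + 4k = 3030.136333… → ⌈·⌉ = 3031
j=6: r + 5k = 3644.969666… → ⌈·⌉ = 3645
j=7: r + 6k = 4259.803 → ⌈·⌉ = 4260
j=8: r + 7k = 4874.636333… → ⌈·⌉ = 4875
j=9: r + 8k = 5489.469666… → ⌈·⌉ = 5490
j=10: r + 9k = 6104.303 → ⌈·⌉ = 6105
j=11: r + 10k = 6719.136333… → ⌈·⌉ = 6720
j=12: r + 11k = 7333.969666… → ⌈·⌉ = 7334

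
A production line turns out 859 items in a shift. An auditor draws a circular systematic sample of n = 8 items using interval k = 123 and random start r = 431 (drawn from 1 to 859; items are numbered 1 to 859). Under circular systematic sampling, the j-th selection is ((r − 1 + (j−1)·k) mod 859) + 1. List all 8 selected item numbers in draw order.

431, 554, 677, 800, 64, 187, 310, 433

Selection 1: 431
Selection 2: 431 + 123 = 554
Selection 3: 554 + 123 = 677
Selection 4: 677 + 123 = 800
Selection 5: 800 + 123 = 923 → 923 − 859 = 64
Selection 6: 64 + 123 = 187
Selection 7: 187 + 123 = 310
Selection 8: 310 + 123 = 433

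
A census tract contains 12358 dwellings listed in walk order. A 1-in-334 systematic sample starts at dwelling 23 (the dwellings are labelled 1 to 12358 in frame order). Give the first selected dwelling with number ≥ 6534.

k = 334
Steps past start: ⌈(6534 − 23)/334⌉ = ⌈6511/334⌉ = 20
Selected dwelling: 23 + 20×334 = 6703

6703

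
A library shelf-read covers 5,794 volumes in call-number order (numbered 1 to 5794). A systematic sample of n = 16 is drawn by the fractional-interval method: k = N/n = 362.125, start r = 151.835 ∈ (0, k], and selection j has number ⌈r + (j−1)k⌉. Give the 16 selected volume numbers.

j=1: r + 0k = 151.835 → ⌈·⌉ = 152
j=2: r + 1k = 513.96 → ⌈·⌉ = 514
j=3: r + 2k = 876.085 → ⌈·⌉ = 877
j=4: r + 3k = 1238.21 → ⌈·⌉ = 1239
j=5: r + 4k = 1600.335 → ⌈·⌉ = 1601
j=6: r + 5k = 1962.46 → ⌈·⌉ = 1963
j=7: r + 6k = 2324.585 → ⌈·⌉ = 2325
j=8: r + 7k = 2686.71 → ⌈·⌉ = 2687
j=9: r + 8k = 3048.835 → ⌈·⌉ = 3049
j=10: r + 9k = 3410.96 → ⌈·⌉ = 3411
j=11: r + 10k = 3773.085 → ⌈·⌉ = 3774
j=12: r + 11k = 4135.21 → ⌈·⌉ = 4136
j=13: r + 12k = 4497.335 → ⌈·⌉ = 4498
j=14: r + 13k = 4859.46 → ⌈·⌉ = 4860
j=15: r + 14k = 5221.585 → ⌈·⌉ = 5222
j=16: r + 15k = 5583.71 → ⌈·⌉ = 5584

152, 514, 877, 1239, 1601, 1963, 2325, 2687, 3049, 3411, 3774, 4136, 4498, 4860, 5222, 5584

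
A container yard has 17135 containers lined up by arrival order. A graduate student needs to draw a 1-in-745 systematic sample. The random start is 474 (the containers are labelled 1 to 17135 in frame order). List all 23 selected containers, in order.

container 1: 474
container 2: 474 + 745 = 1219
container 3: 1219 + 745 = 1964
container 4: 1964 + 745 = 2709
container 5: 2709 + 745 = 3454
container 6: 3454 + 745 = 4199
container 7: 4199 + 745 = 4944
container 8: 4944 + 745 = 5689
container 9: 5689 + 745 = 6434
container 10: 6434 + 745 = 7179
container 11: 7179 + 745 = 7924
container 12: 7924 + 745 = 8669
container 13: 8669 + 745 = 9414
container 14: 9414 + 745 = 10159
container 15: 10159 + 745 = 10904
container 16: 10904 + 745 = 11649
container 17: 11649 + 745 = 12394
container 18: 12394 + 745 = 13139
container 19: 13139 + 745 = 13884
container 20: 13884 + 745 = 14629
container 21: 14629 + 745 = 15374
container 22: 15374 + 745 = 16119
container 23: 16119 + 745 = 16864

474, 1219, 1964, 2709, 3454, 4199, 4944, 5689, 6434, 7179, 7924, 8669, 9414, 10159, 10904, 11649, 12394, 13139, 13884, 14629, 15374, 16119, 16864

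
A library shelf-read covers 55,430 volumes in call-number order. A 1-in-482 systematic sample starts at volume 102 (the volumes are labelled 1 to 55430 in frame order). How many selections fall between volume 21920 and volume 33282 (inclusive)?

23

k = 482
First selection ≥ 21920: 102 + ⌈(21920−102)/482⌉·482 = 102 + 46×482 = 22274
Last selection ≤ 33282: 102 + ⌊(33282−102)/482⌋·482 = 102 + 68×482 = 32878
Count = 68 − 46 + 1 = 23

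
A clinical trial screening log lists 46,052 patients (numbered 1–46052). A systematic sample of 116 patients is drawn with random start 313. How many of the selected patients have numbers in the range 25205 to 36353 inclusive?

k = 46052/116 = 397
First selection ≥ 25205: 313 + ⌈(25205−313)/397⌉·397 = 313 + 63×397 = 25324
Last selection ≤ 36353: 313 + ⌊(36353−313)/397⌋·397 = 313 + 90×397 = 36043
Count = 90 − 63 + 1 = 28

28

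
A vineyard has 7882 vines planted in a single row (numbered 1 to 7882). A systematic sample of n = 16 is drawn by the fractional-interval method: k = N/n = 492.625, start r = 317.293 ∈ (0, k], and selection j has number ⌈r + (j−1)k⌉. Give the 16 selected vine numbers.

j=1: r + 0k = 317.293 → ⌈·⌉ = 318
j=2: r + 1k = 809.918 → ⌈·⌉ = 810
j=3: r + 2k = 1302.543 → ⌈·⌉ = 1303
j=4: r + 3k = 1795.168 → ⌈·⌉ = 1796
j=5: r + 4k = 2287.793 → ⌈·⌉ = 2288
j=6: r + 5k = 2780.418 → ⌈·⌉ = 2781
j=7: r + 6k = 3273.043 → ⌈·⌉ = 3274
j=8: r + 7k = 3765.668 → ⌈·⌉ = 3766
j=9: r + 8k = 4258.293 → ⌈·⌉ = 4259
j=10: r + 9k = 4750.918 → ⌈·⌉ = 4751
j=11: r + 10k = 5243.543 → ⌈·⌉ = 5244
j=12: r + 11k = 5736.168 → ⌈·⌉ = 5737
j=13: r + 12k = 6228.793 → ⌈·⌉ = 6229
j=14: r + 13k = 6721.418 → ⌈·⌉ = 6722
j=15: r + 14k = 7214.043 → ⌈·⌉ = 7215
j=16: r + 15k = 7706.668 → ⌈·⌉ = 7707

318, 810, 1303, 1796, 2288, 2781, 3274, 3766, 4259, 4751, 5244, 5737, 6229, 6722, 7215, 7707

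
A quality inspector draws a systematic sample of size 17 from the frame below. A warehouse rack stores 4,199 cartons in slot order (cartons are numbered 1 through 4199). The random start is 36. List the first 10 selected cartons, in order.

36, 283, 530, 777, 1024, 1271, 1518, 1765, 2012, 2259

k = N/n = 4199/17 = 247
carton 1: 36
carton 2: 36 + 247 = 283
carton 3: 283 + 247 = 530
carton 4: 530 + 247 = 777
carton 5: 777 + 247 = 1024
carton 6: 1024 + 247 = 1271
carton 7: 1271 + 247 = 1518
carton 8: 1518 + 247 = 1765
carton 9: 1765 + 247 = 2012
carton 10: 2012 + 247 = 2259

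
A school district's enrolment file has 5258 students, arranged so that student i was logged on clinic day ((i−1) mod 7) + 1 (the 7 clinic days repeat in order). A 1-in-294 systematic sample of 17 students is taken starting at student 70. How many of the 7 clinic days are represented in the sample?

1

Consecutive selections differ by k = 294, so their clinic day numbers differ by 294 mod 7 = 0.
gcd(294, 7) = 7, so the sample visits 7/7 = 1 distinct residues mod 7.
Start 70 is clinic day 7; the clinic days hit are 7.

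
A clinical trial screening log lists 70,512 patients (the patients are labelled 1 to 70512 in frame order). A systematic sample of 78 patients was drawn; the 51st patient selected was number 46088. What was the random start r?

k = 70512/78 = 904
r = 46088 − (51−1)×904 = 46088 − 45200 = 888

888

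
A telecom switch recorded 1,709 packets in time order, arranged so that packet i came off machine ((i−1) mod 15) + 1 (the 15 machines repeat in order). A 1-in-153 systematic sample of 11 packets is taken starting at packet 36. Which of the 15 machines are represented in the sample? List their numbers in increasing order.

Consecutive selections differ by k = 153, so their machine numbers differ by 153 mod 15 = 3.
gcd(153, 15) = 3, so the sample visits 15/3 = 5 distinct residues mod 15.
Start 36 is machine 6; the machines hit are 3, 6, 9, 12, 15.

3, 6, 9, 12, 15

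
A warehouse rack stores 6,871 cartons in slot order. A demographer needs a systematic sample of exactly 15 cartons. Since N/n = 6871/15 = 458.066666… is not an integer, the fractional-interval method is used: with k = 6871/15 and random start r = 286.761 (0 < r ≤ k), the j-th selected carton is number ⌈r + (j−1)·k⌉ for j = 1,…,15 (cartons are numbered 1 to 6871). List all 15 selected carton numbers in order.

j=1: r + 0k = 286.761 → ⌈·⌉ = 287
j=2: r + 1k = 744.827666… → ⌈·⌉ = 745
j=3: r + 2k = 1202.894333… → ⌈·⌉ = 1203
j=4: r + 3k = 1660.961 → ⌈·⌉ = 1661
j=5: r + 4k = 2119.027666… → ⌈·⌉ = 2120
j=6: r + 5k = 2577.094333… → ⌈·⌉ = 2578
j=7: r + 6k = 3035.161 → ⌈·⌉ = 3036
j=8: r + 7k = 3493.227666… → ⌈·⌉ = 3494
j=9: r + 8k = 3951.294333… → ⌈·⌉ = 3952
j=10: r + 9k = 4409.361 → ⌈·⌉ = 4410
j=11: r + 10k = 4867.427666… → ⌈·⌉ = 4868
j=12: r + 11k = 5325.494333… → ⌈·⌉ = 5326
j=13: r + 12k = 5783.561 → ⌈·⌉ = 5784
j=14: r + 13k = 6241.627666… → ⌈·⌉ = 6242
j=15: r + 14k = 6699.694333… → ⌈·⌉ = 6700

287, 745, 1203, 1661, 2120, 2578, 3036, 3494, 3952, 4410, 4868, 5326, 5784, 6242, 6700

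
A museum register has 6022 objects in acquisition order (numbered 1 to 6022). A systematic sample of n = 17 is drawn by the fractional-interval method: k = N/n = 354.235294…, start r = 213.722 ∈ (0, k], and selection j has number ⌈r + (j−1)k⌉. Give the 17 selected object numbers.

214, 568, 923, 1277, 1631, 1985, 2340, 2694, 3048, 3402, 3757, 4111, 4465, 4819, 5174, 5528, 5882

j=1: r + 0k = 213.722 → ⌈·⌉ = 214
j=2: r + 1k = 567.957294… → ⌈·⌉ = 568
j=3: r + 2k = 922.192588… → ⌈·⌉ = 923
j=4: r + 3k = 1276.427882… → ⌈·⌉ = 1277
j=5: r + 4k = 1630.663176… → ⌈·⌉ = 1631
j=6: r + 5k = 1984.898470… → ⌈·⌉ = 1985
j=7: r + 6k = 2339.133764… → ⌈·⌉ = 2340
j=8: r + 7k = 2693.369058… → ⌈·⌉ = 2694
j=9: r + 8k = 3047.604352… → ⌈·⌉ = 3048
j=10: r + 9k = 3401.839647… → ⌈·⌉ = 3402
j=11: r + 10k = 3756.074941… → ⌈·⌉ = 3757
j=12: r + 11k = 4110.310235… → ⌈·⌉ = 4111
j=13: r + 12k = 4464.545529… → ⌈·⌉ = 4465
j=14: r + 13k = 4818.780823… → ⌈·⌉ = 4819
j=15: r + 14k = 5173.016117… → ⌈·⌉ = 5174
j=16: r + 15k = 5527.251411… → ⌈·⌉ = 5528
j=17: r + 16k = 5881.486705… → ⌈·⌉ = 5882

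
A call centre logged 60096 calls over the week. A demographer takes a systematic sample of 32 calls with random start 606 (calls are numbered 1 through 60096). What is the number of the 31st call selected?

k = 60096/32 = 1878
31st selection = r + (31−1)·k = 606 + 30×1878 = 606 + 56340 = 56946

56946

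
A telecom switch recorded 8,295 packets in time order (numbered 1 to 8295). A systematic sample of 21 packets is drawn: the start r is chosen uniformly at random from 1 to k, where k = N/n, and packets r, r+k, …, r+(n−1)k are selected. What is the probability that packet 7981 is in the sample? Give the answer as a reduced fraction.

k = 8295/21 = 395.
Packet 7981 is selected iff r ≡ 7981 (mod 395); exactly one such r in {1,…,395}.
Inclusion probability = 1/395.

1/395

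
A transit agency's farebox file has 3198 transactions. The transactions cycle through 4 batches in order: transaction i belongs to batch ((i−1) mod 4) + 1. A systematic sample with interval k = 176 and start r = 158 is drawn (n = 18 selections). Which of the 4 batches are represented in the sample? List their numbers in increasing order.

Consecutive selections differ by k = 176, so their batch numbers differ by 176 mod 4 = 0.
gcd(176, 4) = 4, so the sample visits 4/4 = 1 distinct residues mod 4.
Start 158 is batch 2; the batches hit are 2.

2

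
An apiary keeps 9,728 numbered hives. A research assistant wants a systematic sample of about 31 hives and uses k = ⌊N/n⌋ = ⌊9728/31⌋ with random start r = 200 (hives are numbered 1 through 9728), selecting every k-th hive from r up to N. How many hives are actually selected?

k = ⌊9728/31⌋ = 313
Achieved size = ⌊(9728 − 200)/313⌋ + 1 = ⌊9528/313⌋ + 1 = 30 + 1 = 31
(last selection: 200 + 30×313 = 9590 ≤ 9728; next would be 9903 > 9728)

31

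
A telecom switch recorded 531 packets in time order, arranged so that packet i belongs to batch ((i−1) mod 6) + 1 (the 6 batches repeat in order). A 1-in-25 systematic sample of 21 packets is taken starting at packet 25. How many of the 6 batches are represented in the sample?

6

Consecutive selections differ by k = 25, so their batch numbers differ by 25 mod 6 = 1.
gcd(25, 6) = 1, so the sample visits 6/1 = 6 distinct residues mod 6.
Start 25 is batch 1; the batches hit are 1, 2, 3, 4, 5, 6.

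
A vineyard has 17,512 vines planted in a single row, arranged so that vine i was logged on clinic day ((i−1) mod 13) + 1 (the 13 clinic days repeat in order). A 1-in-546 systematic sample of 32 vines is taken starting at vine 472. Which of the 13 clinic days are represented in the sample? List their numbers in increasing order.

4

Consecutive selections differ by k = 546, so their clinic day numbers differ by 546 mod 13 = 0.
gcd(546, 13) = 13, so the sample visits 13/13 = 1 distinct residues mod 13.
Start 472 is clinic day 4; the clinic days hit are 4.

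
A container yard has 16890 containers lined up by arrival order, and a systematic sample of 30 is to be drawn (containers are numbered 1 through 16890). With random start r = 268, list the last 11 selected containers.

k = N/n = 16890/30 = 563
20th selection = 268 + 19×563 = 10965
21st: 10965 + 563 = 11528
22nd: 11528 + 563 = 12091
23rd: 12091 + 563 = 12654
24th: 12654 + 563 = 13217
25th: 13217 + 563 = 13780
26th: 13780 + 563 = 14343
27th: 14343 + 563 = 14906
28th: 14906 + 563 = 15469
29th: 15469 + 563 = 16032
30th: 16032 + 563 = 16595

10965, 11528, 12091, 12654, 13217, 13780, 14343, 14906, 15469, 16032, 16595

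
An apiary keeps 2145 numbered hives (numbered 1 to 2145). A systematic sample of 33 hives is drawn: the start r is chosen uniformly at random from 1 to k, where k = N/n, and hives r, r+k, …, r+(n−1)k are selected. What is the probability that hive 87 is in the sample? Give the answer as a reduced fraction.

1/65

k = 2145/33 = 65.
Hive 87 is selected iff r ≡ 87 (mod 65); exactly one such r in {1,…,65}.
Inclusion probability = 1/65.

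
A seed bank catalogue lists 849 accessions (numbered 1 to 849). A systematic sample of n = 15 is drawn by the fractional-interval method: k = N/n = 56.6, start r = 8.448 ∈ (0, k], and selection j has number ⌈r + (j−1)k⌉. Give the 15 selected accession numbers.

j=1: r + 0k = 8.448 → ⌈·⌉ = 9
j=2: r + 1k = 65.048 → ⌈·⌉ = 66
j=3: r + 2k = 121.648 → ⌈·⌉ = 122
j=4: r + 3k = 178.248 → ⌈·⌉ = 179
j=5: r + 4k = 234.848 → ⌈·⌉ = 235
j=6: r + 5k = 291.448 → ⌈·⌉ = 292
j=7: r + 6k = 348.048 → ⌈·⌉ = 349
j=8: r + 7k = 404.648 → ⌈·⌉ = 405
j=9: r + 8k = 461.248 → ⌈·⌉ = 462
j=10: r + 9k = 517.848 → ⌈·⌉ = 518
j=11: r + 10k = 574.448 → ⌈·⌉ = 575
j=12: r + 11k = 631.048 → ⌈·⌉ = 632
j=13: r + 12k = 687.648 → ⌈·⌉ = 688
j=14: r + 13k = 744.248 → ⌈·⌉ = 745
j=15: r + 14k = 800.848 → ⌈·⌉ = 801

9, 66, 122, 179, 235, 292, 349, 405, 462, 518, 575, 632, 688, 745, 801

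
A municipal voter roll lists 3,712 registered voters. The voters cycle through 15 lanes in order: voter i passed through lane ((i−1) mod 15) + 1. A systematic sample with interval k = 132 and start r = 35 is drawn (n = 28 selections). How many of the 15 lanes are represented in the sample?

5

Consecutive selections differ by k = 132, so their lane numbers differ by 132 mod 15 = 12.
gcd(132, 15) = 3, so the sample visits 15/3 = 5 distinct residues mod 15.
Start 35 is lane 5; the lanes hit are 2, 5, 8, 11, 14.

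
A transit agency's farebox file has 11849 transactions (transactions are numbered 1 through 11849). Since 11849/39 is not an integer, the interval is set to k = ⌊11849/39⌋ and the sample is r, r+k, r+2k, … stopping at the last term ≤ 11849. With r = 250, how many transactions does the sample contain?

k = ⌊11849/39⌋ = 303
Achieved size = ⌊(11849 − 250)/303⌋ + 1 = ⌊11599/303⌋ + 1 = 38 + 1 = 39
(last selection: 250 + 38×303 = 11764 ≤ 11849; next would be 12067 > 11849)

39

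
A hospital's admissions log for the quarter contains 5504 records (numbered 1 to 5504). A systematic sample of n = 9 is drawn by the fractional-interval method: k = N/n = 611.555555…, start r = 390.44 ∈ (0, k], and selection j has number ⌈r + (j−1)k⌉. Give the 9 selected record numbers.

j=1: r + 0k = 390.44 → ⌈·⌉ = 391
j=2: r + 1k = 1001.995555… → ⌈·⌉ = 1002
j=3: r + 2k = 1613.551111… → ⌈·⌉ = 1614
j=4: r + 3k = 2225.106666… → ⌈·⌉ = 2226
j=5: r + 4k = 2836.662222… → ⌈·⌉ = 2837
j=6: r + 5k = 3448.217777… → ⌈·⌉ = 3449
j=7: r + 6k = 4059.773333… → ⌈·⌉ = 4060
j=8: r + 7k = 4671.328888… → ⌈·⌉ = 4672
j=9: r + 8k = 5282.884444… → ⌈·⌉ = 5283

391, 1002, 1614, 2226, 2837, 3449, 4060, 4672, 5283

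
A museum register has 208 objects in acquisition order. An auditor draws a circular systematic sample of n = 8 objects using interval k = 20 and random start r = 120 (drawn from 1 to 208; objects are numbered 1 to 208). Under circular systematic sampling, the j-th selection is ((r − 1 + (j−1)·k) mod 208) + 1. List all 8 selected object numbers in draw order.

Selection 1: 120
Selection 2: 120 + 20 = 140
Selection 3: 140 + 20 = 160
Selection 4: 160 + 20 = 180
Selection 5: 180 + 20 = 200
Selection 6: 200 + 20 = 220 → 220 − 208 = 12
Selection 7: 12 + 20 = 32
Selection 8: 32 + 20 = 52

120, 140, 160, 180, 200, 12, 32, 52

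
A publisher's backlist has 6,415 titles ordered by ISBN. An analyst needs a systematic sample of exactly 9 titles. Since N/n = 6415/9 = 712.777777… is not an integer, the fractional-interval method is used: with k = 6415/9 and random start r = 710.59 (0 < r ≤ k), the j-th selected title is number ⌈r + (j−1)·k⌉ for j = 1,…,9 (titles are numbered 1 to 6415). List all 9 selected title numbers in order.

j=1: r + 0k = 710.59 → ⌈·⌉ = 711
j=2: r + 1k = 1423.367777… → ⌈·⌉ = 1424
j=3: r + 2k = 2136.145555… → ⌈·⌉ = 2137
j=4: r + 3k = 2848.923333… → ⌈·⌉ = 2849
j=5: r + 4k = 3561.701111… → ⌈·⌉ = 3562
j=6: r + 5k = 4274.478888… → ⌈·⌉ = 4275
j=7: r + 6k = 4987.256666… → ⌈·⌉ = 4988
j=8: r + 7k = 5700.034444… → ⌈·⌉ = 5701
j=9: r + 8k = 6412.812222… → ⌈·⌉ = 6413

711, 1424, 2137, 2849, 3562, 4275, 4988, 5701, 6413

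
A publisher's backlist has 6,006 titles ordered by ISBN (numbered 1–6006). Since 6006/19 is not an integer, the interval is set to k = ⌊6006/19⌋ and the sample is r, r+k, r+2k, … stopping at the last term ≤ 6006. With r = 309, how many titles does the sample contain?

19

k = ⌊6006/19⌋ = 316
Achieved size = ⌊(6006 − 309)/316⌋ + 1 = ⌊5697/316⌋ + 1 = 18 + 1 = 19
(last selection: 309 + 18×316 = 5997 ≤ 6006; next would be 6313 > 6006)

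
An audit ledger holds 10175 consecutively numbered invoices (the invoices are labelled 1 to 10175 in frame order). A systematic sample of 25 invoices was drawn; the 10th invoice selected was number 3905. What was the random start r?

k = 10175/25 = 407
r = 3905 − (10−1)×407 = 3905 − 3663 = 242

242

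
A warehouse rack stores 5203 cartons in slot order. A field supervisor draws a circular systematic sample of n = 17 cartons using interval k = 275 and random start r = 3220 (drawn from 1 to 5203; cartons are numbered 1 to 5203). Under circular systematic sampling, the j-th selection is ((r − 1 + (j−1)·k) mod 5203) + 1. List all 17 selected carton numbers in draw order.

3220, 3495, 3770, 4045, 4320, 4595, 4870, 5145, 217, 492, 767, 1042, 1317, 1592, 1867, 2142, 2417

Selection 1: 3220
Selection 2: 3220 + 275 = 3495
Selection 3: 3495 + 275 = 3770
Selection 4: 3770 + 275 = 4045
Selection 5: 4045 + 275 = 4320
Selection 6: 4320 + 275 = 4595
Selection 7: 4595 + 275 = 4870
Selection 8: 4870 + 275 = 5145
Selection 9: 5145 + 275 = 5420 → 5420 − 5203 = 217
Selection 10: 217 + 275 = 492
Selection 11: 492 + 275 = 767
Selection 12: 767 + 275 = 1042
Selection 13: 1042 + 275 = 1317
Selection 14: 1317 + 275 = 1592
Selection 15: 1592 + 275 = 1867
Selection 16: 1867 + 275 = 2142
Selection 17: 2142 + 275 = 2417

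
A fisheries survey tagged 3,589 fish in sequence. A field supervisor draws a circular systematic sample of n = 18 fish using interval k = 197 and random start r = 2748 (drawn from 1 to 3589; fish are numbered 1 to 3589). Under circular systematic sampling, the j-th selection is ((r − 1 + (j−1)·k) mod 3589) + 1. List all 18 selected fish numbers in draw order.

2748, 2945, 3142, 3339, 3536, 144, 341, 538, 735, 932, 1129, 1326, 1523, 1720, 1917, 2114, 2311, 2508

Selection 1: 2748
Selection 2: 2748 + 197 = 2945
Selection 3: 2945 + 197 = 3142
Selection 4: 3142 + 197 = 3339
Selection 5: 3339 + 197 = 3536
Selection 6: 3536 + 197 = 3733 → 3733 − 3589 = 144
Selection 7: 144 + 197 = 341
Selection 8: 341 + 197 = 538
Selection 9: 538 + 197 = 735
Selection 10: 735 + 197 = 932
Selection 11: 932 + 197 = 1129
Selection 12: 1129 + 197 = 1326
Selection 13: 1326 + 197 = 1523
Selection 14: 1523 + 197 = 1720
Selection 15: 1720 + 197 = 1917
Selection 16: 1917 + 197 = 2114
Selection 17: 2114 + 197 = 2311
Selection 18: 2311 + 197 = 2508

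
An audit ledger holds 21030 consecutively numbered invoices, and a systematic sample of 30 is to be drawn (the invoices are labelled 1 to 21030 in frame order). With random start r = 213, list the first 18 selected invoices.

k = N/n = 21030/30 = 701
invoice 1: 213
invoice 2: 213 + 701 = 914
invoice 3: 914 + 701 = 1615
invoice 4: 1615 + 701 = 2316
invoice 5: 2316 + 701 = 3017
invoice 6: 3017 + 701 = 3718
invoice 7: 3718 + 701 = 4419
invoice 8: 4419 + 701 = 5120
invoice 9: 5120 + 701 = 5821
invoice 10: 5821 + 701 = 6522
invoice 11: 6522 + 701 = 7223
invoice 12: 7223 + 701 = 7924
invoice 13: 7924 + 701 = 8625
invoice 14: 8625 + 701 = 9326
invoice 15: 9326 + 701 = 10027
invoice 16: 10027 + 701 = 10728
invoice 17: 10728 + 701 = 11429
invoice 18: 11429 + 701 = 12130

213, 914, 1615, 2316, 3017, 3718, 4419, 5120, 5821, 6522, 7223, 7924, 8625, 9326, 10027, 10728, 11429, 12130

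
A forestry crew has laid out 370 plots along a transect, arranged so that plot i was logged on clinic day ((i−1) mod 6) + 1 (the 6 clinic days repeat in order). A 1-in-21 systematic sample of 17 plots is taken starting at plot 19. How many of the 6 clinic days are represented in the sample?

2

Consecutive selections differ by k = 21, so their clinic day numbers differ by 21 mod 6 = 3.
gcd(21, 6) = 3, so the sample visits 6/3 = 2 distinct residues mod 6.
Start 19 is clinic day 1; the clinic days hit are 1, 4.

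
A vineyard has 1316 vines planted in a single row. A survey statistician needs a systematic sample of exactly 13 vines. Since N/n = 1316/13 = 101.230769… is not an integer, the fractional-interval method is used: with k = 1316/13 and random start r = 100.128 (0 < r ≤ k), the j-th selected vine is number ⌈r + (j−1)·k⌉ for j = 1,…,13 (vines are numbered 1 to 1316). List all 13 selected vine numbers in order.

101, 202, 303, 404, 506, 607, 708, 809, 910, 1012, 1113, 1214, 1315

j=1: r + 0k = 100.128 → ⌈·⌉ = 101
j=2: r + 1k = 201.358769… → ⌈·⌉ = 202
j=3: r + 2k = 302.589538… → ⌈·⌉ = 303
j=4: r + 3k = 403.820307… → ⌈·⌉ = 404
j=5: r + 4k = 505.051076… → ⌈·⌉ = 506
j=6: r + 5k = 606.281846… → ⌈·⌉ = 607
j=7: r + 6k = 707.512615… → ⌈·⌉ = 708
j=8: r + 7k = 808.743384… → ⌈·⌉ = 809
j=9: r + 8k = 909.974153… → ⌈·⌉ = 910
j=10: r + 9k = 1011.204923… → ⌈·⌉ = 1012
j=11: r + 10k = 1112.435692… → ⌈·⌉ = 1113
j=12: r + 11k = 1213.666461… → ⌈·⌉ = 1214
j=13: r + 12k = 1314.897230… → ⌈·⌉ = 1315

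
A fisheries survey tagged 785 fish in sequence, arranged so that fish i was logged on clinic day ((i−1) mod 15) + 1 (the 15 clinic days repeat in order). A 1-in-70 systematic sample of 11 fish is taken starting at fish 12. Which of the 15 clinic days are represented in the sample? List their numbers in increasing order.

2, 7, 12

Consecutive selections differ by k = 70, so their clinic day numbers differ by 70 mod 15 = 10.
gcd(70, 15) = 5, so the sample visits 15/5 = 3 distinct residues mod 15.
Start 12 is clinic day 12; the clinic days hit are 2, 7, 12.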